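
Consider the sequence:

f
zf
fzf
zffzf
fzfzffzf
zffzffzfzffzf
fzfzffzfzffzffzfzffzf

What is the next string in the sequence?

zffzffzfzffzffzfzffzfzffzffzfzffzf

This is a Fibonacci-style word recurrence s(k) = s(k−2)·s(k−1): e.g. f·zf = fzf.
The next term joins zffzffzfzffzf and fzfzffzfzffzffzfzffzf.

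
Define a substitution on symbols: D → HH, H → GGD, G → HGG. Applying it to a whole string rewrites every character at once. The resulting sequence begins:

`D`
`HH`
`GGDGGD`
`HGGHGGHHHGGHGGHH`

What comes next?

GGDHGGHGGGGDHGGHGGGGDGGDGGDHGGHGGGGDHGGHGGGGDGGD

Replace each of the 16 characters of HGGHGGHHHGGHGGHH in place — GGD HGG HGG GGD HGG HGG GGD GGD GGD HGG HGG GGD HGG HGG GGD GGD — and concatenate.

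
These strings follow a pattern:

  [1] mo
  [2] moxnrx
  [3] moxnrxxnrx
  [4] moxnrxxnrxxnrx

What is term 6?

moxnrxxnrxxnrxxnrxxnrx

Every step adds xnrx to the end: s(k+1) = s(k)·xnrx.
From moxnrxxnrxxnrx, 2 further steps: moxnrxxnrxxnrx → moxnrxxnrxxnrxxnrx → (answer).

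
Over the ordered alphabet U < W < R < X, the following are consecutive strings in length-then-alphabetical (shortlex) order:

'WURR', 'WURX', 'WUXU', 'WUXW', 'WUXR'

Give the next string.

WUXX

Find the rightmost character of WUXR below X, bump it to the next letter, and reset everything to its right to U.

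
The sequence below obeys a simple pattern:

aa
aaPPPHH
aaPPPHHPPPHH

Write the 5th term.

aaPPPHHPPPHHPPPHHPPPHH

Each term is the previous one with PPPHH appended.
From aaPPPHHPPPHH, 2 further steps: aaPPPHHPPPHH → aaPPPHHPPPHHPPPHH → (answer).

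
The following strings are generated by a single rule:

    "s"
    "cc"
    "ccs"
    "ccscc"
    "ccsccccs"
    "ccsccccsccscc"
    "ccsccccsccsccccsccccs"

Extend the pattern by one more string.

ccsccccsccsccccsccccsccsccccsccscc

From term 3 onward, concatenate the last term with the second-to-last: cc·s = ccs, ccs·cc = ccscc, …
Continuing: ccsccccsccsccccsccccs · ccsccccsccscc gives term 8.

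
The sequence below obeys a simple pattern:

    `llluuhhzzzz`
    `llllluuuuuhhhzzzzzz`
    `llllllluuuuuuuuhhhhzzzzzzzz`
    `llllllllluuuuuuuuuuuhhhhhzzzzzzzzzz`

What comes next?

The n-th term is 2n+1 l's then 3n-1 u's then n+1 h's then 2n+2 z's (n = 1, 2, …).
For the next term, n = 5, so the run lengths are 11, 14, 6, 12.

llllllllllluuuuuuuuuuuuuuhhhhhhzzzzzzzzzzzz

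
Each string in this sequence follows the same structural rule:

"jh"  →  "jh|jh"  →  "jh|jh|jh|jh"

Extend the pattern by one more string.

Every step duplicates the string with '|' between the halves.
One more doubling of jh|jh|jh|jh gives the answer.

jh|jh|jh|jh|jh|jh|jh|jh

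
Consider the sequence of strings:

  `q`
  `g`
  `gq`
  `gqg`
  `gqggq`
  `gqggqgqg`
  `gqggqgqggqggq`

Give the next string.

gqggqgqggqggqgqggqgqg

From term 3 onward, concatenate the last term with the second-to-last: g·q = gq, gq·g = gqg, …
Continuing: gqggqgqggqggq · gqggqgqg gives term 8.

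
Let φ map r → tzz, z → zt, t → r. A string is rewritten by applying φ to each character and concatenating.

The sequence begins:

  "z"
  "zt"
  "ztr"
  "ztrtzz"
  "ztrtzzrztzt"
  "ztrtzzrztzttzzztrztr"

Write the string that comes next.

Rewriting the 20 symbols of ztrtzzrztzttzzztrztr one by one yields zt r tzz r zt zt tzz zt r zt r r zt zt zt r tzz zt r tzz; concatenated:

ztrtzzrztzttzzztrztrrztztztrtzzztrtzz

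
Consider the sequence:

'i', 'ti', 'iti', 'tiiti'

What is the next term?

ititiiti

This is a Fibonacci-style word recurrence s(k) = s(k−2)·s(k−1): e.g. i·ti = iti.
The next term joins iti and tiiti.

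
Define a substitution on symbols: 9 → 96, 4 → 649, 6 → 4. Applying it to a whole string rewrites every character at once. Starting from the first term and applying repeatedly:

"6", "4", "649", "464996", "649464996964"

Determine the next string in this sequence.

464996649464996964964649

Apply φ to 649464996964 symbol by symbol: 6→4, 4→649, 9→96, 4→649, 6→4, 4→649, 9→96, 9→96, 6→4, 9→96, 6→4, 4→649; joined: 4 649 96 649 4 649 96 96 4 96 4 649.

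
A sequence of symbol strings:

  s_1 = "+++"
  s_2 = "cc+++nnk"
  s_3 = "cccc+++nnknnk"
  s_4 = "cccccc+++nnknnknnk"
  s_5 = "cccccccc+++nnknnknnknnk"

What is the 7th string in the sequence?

cccccccccccc+++nnknnknnknnknnknnk

Each term wraps the previous one in cc on the left and nnk on the right.
From cccccccc+++nnknnknnknnk, 2 further steps: cccccccc+++nnknnknnknnk → cccccccccc+++nnknnknnknnknnk → (answer).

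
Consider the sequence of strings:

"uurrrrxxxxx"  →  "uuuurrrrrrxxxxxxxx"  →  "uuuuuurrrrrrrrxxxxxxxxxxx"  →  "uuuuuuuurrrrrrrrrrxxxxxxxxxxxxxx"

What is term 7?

uuuuuuuuuuuuuurrrrrrrrrrrrrrrrxxxxxxxxxxxxxxxxxxxxxxx

Term n consists of 2n-2 u's, followed by 2n r's, followed by 3n-1 x's, where the shown terms are n = 2, 3, 4, 5.
For term 7, n = 8, so the run lengths are 14, 16, 23.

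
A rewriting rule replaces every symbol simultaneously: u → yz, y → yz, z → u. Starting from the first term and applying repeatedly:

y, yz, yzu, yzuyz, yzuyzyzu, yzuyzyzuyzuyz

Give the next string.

Rewriting the 13 symbols of yzuyzyzuyzuyz one by one yields yz u yz yz u yz u yz yz u yz yz u; concatenated:

yzuyzyzuyzuyzyzuyzyzu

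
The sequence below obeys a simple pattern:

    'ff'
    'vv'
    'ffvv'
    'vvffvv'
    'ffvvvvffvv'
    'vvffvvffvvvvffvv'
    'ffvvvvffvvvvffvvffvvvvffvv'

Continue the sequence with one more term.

vvffvvffvvvvffvvffvvvvffvvvvffvvffvvvvffvv

Each term (from the third on) is the two preceding terms concatenated in order: term 3 = ff·vv = ffvv.
The next term joins vvffvvffvvvvffvv and ffvvvvffvvvvffvvffvvvvffvv.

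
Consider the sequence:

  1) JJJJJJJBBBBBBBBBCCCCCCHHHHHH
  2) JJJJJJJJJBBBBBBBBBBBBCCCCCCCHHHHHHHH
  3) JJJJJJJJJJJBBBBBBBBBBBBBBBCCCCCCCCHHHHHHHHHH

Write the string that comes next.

Reading off run lengths: J runs 7, 9, 11; B runs 9, 12, 15; C runs 6, 7, 8; H runs 6, 8, 10 — each is linear in n, where the shown terms are n = 3, 4, 5.
At n = 6 the blocks have lengths 13, 18, 9, 12.

JJJJJJJJJJJJJBBBBBBBBBBBBBBBBBBCCCCCCCCCHHHHHHHHHHHH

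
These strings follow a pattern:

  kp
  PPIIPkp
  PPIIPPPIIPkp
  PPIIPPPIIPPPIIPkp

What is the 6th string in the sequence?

Every step adds PPIIP at the front: s(k+1) = PPIIP·s(k).
From PPIIPPPIIPPPIIPkp, 2 further steps: PPIIPPPIIPPPIIPkp → PPIIPPPIIPPPIIPPPIIPkp → (answer).

PPIIPPPIIPPPIIPPPIIPPPIIPkp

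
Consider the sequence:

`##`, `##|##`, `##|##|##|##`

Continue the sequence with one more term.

Each string is two copies of the previous one joined by '|'.
Doubling ##|##|##|## with '|' between the halves:

##|##|##|##|##|##|##|##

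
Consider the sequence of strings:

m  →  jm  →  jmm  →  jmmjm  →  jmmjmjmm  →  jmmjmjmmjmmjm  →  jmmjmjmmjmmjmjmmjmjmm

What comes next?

jmmjmjmmjmmjmjmmjmjmmjmmjmjmmjmmjm

This is a Fibonacci-style word recurrence s(k) = s(k−1)·s(k−2): e.g. jm·m = jmm.
Continuing: jmmjmjmmjmmjmjmmjmjmm · jmmjmjmmjmmjm gives term 8.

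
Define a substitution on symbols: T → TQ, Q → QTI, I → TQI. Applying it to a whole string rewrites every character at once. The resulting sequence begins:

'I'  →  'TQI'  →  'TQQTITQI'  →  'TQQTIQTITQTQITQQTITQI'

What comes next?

Applying the rule to each of the 21 symbols of TQQTIQTITQTQITQQTITQI gives the pieces TQ QTI QTI TQ TQI QTI TQ TQI TQ QTI TQ QTI TQI TQ QTI QTI TQ TQI TQ QTI TQI, which concatenate to the answer.

TQQTIQTITQTQIQTITQTQITQQTITQQTITQITQQTIQTITQTQITQQTITQI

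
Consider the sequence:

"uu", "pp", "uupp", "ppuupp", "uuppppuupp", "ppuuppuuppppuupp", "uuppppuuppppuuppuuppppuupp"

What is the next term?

ppuuppuuppppuuppuuppppuuppppuuppuuppppuupp

This is a Fibonacci-style word recurrence s(k) = s(k−2)·s(k−1): e.g. uu·pp = uupp.
The next term joins ppuuppuuppppuupp and uuppppuuppppuuppuuppppuupp.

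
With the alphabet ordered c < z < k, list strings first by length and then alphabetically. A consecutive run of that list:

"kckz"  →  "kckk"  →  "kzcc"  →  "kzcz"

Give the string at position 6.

Continuing the enumeration 2 steps past kzcz: kzcz → kzck → (answer).

kzzc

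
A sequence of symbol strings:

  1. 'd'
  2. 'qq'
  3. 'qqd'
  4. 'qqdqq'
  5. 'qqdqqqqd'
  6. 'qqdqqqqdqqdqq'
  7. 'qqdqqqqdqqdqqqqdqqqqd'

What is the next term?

qqdqqqqdqqdqqqqdqqqqdqqdqqqqdqqdqq

This is a Fibonacci-style word recurrence s(k) = s(k−1)·s(k−2): e.g. qq·d = qqd.
The next term joins qqdqqqqdqqdqqqqdqqqqd and qqdqqqqdqqdqq.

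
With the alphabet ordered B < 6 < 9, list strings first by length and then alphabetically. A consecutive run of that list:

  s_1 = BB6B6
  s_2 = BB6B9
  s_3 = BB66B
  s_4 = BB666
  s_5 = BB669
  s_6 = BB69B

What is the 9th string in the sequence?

BB9BB

Stepping forward 3 times from BB69B: BB69B → BB696 → BB699, then the target.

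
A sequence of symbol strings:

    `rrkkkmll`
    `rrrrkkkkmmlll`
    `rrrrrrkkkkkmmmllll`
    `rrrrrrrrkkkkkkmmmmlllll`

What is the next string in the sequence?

The n-th term is 2n r's then n+2 k's then n m's then n+1 l's (n = 1, 2, …).
Setting n = 5 gives 10, 7, 5, 6 characters in each block.

rrrrrrrrrrkkkkkkkmmmmmllllll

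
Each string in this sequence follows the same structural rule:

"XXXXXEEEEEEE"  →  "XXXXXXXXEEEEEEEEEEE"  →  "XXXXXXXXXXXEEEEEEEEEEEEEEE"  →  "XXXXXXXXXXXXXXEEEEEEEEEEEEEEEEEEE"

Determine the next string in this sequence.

Reading off run lengths: X runs 5, 8, 11, 14; E runs 7, 11, 15, 19 — each is linear in n, where the shown terms are n = 2, 3, 4, 5.
At n = 6 the blocks have lengths 17, 23.

XXXXXXXXXXXXXXXXXEEEEEEEEEEEEEEEEEEEEEEE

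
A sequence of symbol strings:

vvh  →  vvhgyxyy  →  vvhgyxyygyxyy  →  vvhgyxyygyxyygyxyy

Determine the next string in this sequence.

Every step adds gyxyy to the end: s(k+1) = s(k)·gyxyy.
One more step from vvhgyxyygyxyygyxyy gives the answer.

vvhgyxyygyxyygyxyygyxyy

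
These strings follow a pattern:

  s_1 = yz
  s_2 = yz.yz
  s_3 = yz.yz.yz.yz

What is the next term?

Each string is two copies of the previous one joined by '.'.
Doubling yz.yz.yz.yz with '.' between the halves:

yz.yz.yz.yz.yz.yz.yz.yz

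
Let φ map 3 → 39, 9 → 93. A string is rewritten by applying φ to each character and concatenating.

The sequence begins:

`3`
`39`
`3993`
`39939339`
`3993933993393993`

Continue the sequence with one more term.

φ(3993933993393993) expands symbol-by-symbol to 39 93 93 39 93 39 39 93 93 39 39 93 39 93 93 39; joining the 16 pieces gives the next term.

39939339933939939339399339939339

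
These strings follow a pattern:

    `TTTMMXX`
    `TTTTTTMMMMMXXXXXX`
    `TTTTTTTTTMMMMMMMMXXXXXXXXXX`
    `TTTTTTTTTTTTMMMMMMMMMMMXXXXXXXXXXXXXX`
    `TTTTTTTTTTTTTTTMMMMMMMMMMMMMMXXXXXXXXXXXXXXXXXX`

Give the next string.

Term n consists of 3n T's, followed by 3n-1 M's, followed by 4n-2 X's (n = 1, 2, …).
For the next term, n = 6, so the run lengths are 18, 17, 22.

TTTTTTTTTTTTTTTTTTMMMMMMMMMMMMMMMMMXXXXXXXXXXXXXXXXXXXXXX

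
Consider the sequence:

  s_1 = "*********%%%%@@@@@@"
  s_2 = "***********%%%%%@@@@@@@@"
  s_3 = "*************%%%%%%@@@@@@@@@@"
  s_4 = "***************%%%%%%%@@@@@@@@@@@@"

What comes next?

*****************%%%%%%%%@@@@@@@@@@@@@@

Each string has the form *^{2n+3} %^{n+1} @^{2n}, where the shown terms are n = 3, 4, 5, 6.
Setting n = 7 gives 17, 8, 14 characters in each block.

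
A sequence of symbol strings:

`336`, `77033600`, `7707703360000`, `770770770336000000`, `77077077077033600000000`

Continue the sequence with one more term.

Every step adds 770 to the front and 00 to the end of the previous string.
One more step from 77077077077033600000000 gives the answer.

7707707707707703360000000000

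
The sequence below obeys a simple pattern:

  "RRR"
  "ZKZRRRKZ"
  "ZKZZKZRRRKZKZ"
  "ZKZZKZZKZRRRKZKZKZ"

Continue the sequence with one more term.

ZKZZKZZKZZKZRRRKZKZKZKZ

Every step adds ZKZ to the front and KZ to the end of the previous string.
So the next term is ZKZ·ZKZZKZZKZRRRKZKZKZ·KZ.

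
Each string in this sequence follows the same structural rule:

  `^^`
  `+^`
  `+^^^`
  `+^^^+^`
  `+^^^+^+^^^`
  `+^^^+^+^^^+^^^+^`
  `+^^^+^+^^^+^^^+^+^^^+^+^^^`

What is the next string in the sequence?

This is a Fibonacci-style word recurrence s(k) = s(k−1)·s(k−2): e.g. +^·^^ = +^^^.
So term 8 is +^^^+^+^^^+^^^+^+^^^+^+^^^·+^^^+^+^^^+^^^+^.

+^^^+^+^^^+^^^+^+^^^+^+^^^+^^^+^+^^^+^^^+^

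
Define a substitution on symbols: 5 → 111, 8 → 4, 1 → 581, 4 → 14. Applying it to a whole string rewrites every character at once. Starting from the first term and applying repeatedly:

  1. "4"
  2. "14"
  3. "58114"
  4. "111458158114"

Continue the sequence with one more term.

581581581141114581111458158114

Expanding 111458158114: 1→581, 1→581, 1→581, 4→14, 5→111, 8→4, 1→581, 5→111, 8→4, 1→581, 1→581, 4→14. Concatenated: 581 581 581 14 111 4 581 111 4 581 581 14.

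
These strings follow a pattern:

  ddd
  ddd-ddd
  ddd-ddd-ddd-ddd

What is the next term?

s(k+1) = s(k)·-·s(k) — each term doubles the last with '-' between the halves.
Doubling ddd-ddd-ddd-ddd with '-' between the halves:

ddd-ddd-ddd-ddd-ddd-ddd-ddd-ddd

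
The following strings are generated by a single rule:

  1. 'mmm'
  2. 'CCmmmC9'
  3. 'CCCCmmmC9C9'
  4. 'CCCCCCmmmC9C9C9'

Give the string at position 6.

s(k+1) = CC·s(k)·C9, so each term gains CC as a prefix and C9 as a suffix.
From CCCCCCmmmC9C9C9, 2 further steps: CCCCCCmmmC9C9C9 → CCCCCCCCmmmC9C9C9C9 → (answer).

CCCCCCCCCCmmmC9C9C9C9C9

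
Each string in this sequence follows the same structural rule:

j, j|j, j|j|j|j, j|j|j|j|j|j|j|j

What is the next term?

j|j|j|j|j|j|j|j|j|j|j|j|j|j|j|j

s(k+1) = s(k)·|·s(k) — each term doubles the last with '|' between the halves.
So the next term is two copies of j|j|j|j|j|j|j|j with '|' between the halves.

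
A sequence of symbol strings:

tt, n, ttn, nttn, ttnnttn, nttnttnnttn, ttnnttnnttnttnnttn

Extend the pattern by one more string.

nttnttnnttnttnnttnnttnttnnttn

From term 3 onward, concatenate the second-to-last term with the last: tt·n = ttn, n·ttn = nttn, …
So term 8 is nttnttnnttn·ttnnttnnttnttnnttn.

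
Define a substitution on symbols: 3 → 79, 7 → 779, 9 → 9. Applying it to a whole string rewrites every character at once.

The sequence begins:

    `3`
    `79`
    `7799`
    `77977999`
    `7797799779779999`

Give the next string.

Replace each of the 16 characters of 7797799779779999 in place — 779 779 9 779 779 9 9 779 779 9 779 779 9 9 9 9 — and concatenate.

77977997797799977977997797799999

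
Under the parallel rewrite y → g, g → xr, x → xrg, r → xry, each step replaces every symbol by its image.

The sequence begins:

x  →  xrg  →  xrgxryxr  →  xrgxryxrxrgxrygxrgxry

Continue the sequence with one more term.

xrgxryxrxrgxrygxrgxryxrgxryxrxrgxrygxrxrgxryxrxrgxryg

Applying the rule to each of the 21 symbols of xrgxryxrxrgxrygxrgxry gives the pieces xrg xry xr xrg xry g xrg xry xrg xry xr xrg xry g xr xrg xry xr xrg xry g, which concatenate to the answer.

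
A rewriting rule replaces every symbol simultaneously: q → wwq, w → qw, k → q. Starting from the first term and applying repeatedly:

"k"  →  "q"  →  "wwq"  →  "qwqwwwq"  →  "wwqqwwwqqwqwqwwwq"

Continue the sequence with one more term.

qwqwwwqwwqqwqwqwwwqwwqqwwwqqwwwqqwqwqwwwq

Replace each of the 17 characters of wwqqwwwqqwqwqwwwq in place — qw qw wwq wwq qw qw qw wwq wwq qw wwq qw wwq qw qw qw wwq — and concatenate.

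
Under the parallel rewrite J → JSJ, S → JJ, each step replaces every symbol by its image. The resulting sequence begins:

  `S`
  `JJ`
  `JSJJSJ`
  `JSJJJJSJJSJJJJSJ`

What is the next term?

JSJJJJSJJSJJSJJSJJJJSJJSJJJJSJJSJJSJJSJJJJSJ

Replace each of the 16 characters of JSJJJJSJJSJJJJSJ in place — JSJ JJ JSJ JSJ JSJ JSJ JJ JSJ JSJ JJ JSJ JSJ JSJ JSJ JJ JSJ — and concatenate.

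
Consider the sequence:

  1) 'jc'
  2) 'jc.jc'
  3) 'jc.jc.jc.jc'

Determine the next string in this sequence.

s(k+1) = s(k)·.·s(k) — each term doubles the last with '.' between the halves.
One more doubling of jc.jc.jc.jc gives the answer.

jc.jc.jc.jc.jc.jc.jc.jc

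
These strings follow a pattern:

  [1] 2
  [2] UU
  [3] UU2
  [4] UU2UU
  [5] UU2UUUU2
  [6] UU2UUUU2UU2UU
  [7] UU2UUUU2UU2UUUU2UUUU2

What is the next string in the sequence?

From term 3 onward, concatenate the last term with the second-to-last: UU·2 = UU2, UU2·UU = UU2UU, …
Continuing: UU2UUUU2UU2UUUU2UUUU2 · UU2UUUU2UU2UU gives term 8.

UU2UUUU2UU2UUUU2UUUU2UU2UUUU2UU2UU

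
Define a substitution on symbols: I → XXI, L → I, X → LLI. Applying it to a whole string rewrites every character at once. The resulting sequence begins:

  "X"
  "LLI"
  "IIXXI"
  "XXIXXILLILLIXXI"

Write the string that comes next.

Rewriting the 15 symbols of XXIXXILLILLIXXI one by one yields LLI LLI XXI LLI LLI XXI I I XXI I I XXI LLI LLI XXI; concatenated:

LLILLIXXILLILLIXXIIIXXIIIXXILLILLIXXI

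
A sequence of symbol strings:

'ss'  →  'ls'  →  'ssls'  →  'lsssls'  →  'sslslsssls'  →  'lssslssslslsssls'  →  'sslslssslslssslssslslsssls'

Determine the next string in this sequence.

Each term (from the third on) is the two preceding terms concatenated in order: term 3 = ss·ls = ssls.
Continuing: lssslssslslsssls · sslslssslslssslssslslsssls gives term 8.

lssslssslslssslssslslssslslssslssslslsssls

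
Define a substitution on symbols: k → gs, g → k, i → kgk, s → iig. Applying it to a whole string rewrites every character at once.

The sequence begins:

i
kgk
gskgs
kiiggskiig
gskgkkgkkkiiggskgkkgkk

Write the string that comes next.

kiiggskgsgskgsgsgskgkkgkkkiiggskgsgskgsgs

Replace each of the 22 characters of gskgkkgkkkiiggskgkkgkk in place — k iig gs k gs gs k gs gs gs kgk kgk k k iig gs k gs gs k gs gs — and concatenate.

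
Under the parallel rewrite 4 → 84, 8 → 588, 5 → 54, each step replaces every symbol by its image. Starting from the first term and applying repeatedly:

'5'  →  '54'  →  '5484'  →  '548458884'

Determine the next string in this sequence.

Rewriting each symbol of 548458884: 5→54, 4→84, 8→588, 4→84, 5→54, 8→588, 8→588, 8→588, 4→84, which concatenates to 54 84 588 84 54 588 588 588 84.

5484588845458858858884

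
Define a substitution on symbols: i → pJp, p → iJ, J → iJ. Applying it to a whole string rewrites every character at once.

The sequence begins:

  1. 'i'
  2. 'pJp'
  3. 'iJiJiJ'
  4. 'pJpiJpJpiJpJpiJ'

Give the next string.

iJiJiJpJpiJiJiJiJpJpiJiJiJiJpJpiJ

φ(pJpiJpJpiJpJpiJ) expands symbol-by-symbol to iJ iJ iJ pJp iJ iJ iJ iJ pJp iJ iJ iJ iJ pJp iJ; joining the 15 pieces gives the next term.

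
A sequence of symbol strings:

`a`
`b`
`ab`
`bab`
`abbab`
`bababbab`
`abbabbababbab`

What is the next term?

bababbababbabbababbab

This is a Fibonacci-style word recurrence s(k) = s(k−2)·s(k−1): e.g. a·b = ab.
So term 8 is bababbab·abbabbababbab.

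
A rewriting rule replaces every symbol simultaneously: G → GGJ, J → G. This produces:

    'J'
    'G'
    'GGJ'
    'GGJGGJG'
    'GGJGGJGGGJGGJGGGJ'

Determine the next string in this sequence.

GGJGGJGGGJGGJGGGJGGJGGJGGGJGGJGGGJGGJGGJG

φ(GGJGGJGGGJGGJGGGJ) expands symbol-by-symbol to GGJ GGJ G GGJ GGJ G GGJ GGJ GGJ G GGJ GGJ G GGJ GGJ GGJ G; joining the 17 pieces gives the next term.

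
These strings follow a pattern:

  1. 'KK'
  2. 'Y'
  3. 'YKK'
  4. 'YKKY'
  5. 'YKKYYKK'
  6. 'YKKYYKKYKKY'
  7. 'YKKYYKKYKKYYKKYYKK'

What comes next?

YKKYYKKYKKYYKKYYKKYKKYYKKYKKY

Each term (from the third on) is the previous term followed by the one before it: term 3 = Y·KK = YKK.
The next term joins YKKYYKKYKKYYKKYYKK and YKKYYKKYKKY.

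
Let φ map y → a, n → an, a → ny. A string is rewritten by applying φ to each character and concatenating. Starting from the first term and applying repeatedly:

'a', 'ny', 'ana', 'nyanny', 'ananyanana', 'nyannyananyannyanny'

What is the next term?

Rewriting the 19 symbols of nyannyananyannyanny one by one yields an a ny an an a ny an ny an a ny an an a ny an an a; concatenated:

ananyanananyannyananyanananyanana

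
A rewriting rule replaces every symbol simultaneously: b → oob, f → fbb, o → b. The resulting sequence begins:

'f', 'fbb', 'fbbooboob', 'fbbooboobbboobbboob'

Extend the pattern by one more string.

fbbooboobbboobbboobooboobbboobooboobbboob

Applying the rule to each of the 19 symbols of fbbooboobbboobbboob gives the pieces fbb oob oob b b oob b b oob oob oob b b oob oob oob b b oob, which concatenate to the answer.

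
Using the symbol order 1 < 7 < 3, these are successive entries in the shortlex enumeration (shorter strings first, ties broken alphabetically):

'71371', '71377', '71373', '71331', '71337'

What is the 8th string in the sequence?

77117

Continuing the enumeration 3 steps past 71337: 71337 → 71333 → 77111 → (answer).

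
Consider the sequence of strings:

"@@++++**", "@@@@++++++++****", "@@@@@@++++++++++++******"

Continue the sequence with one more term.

Reading off run lengths: @ runs 2, 4, 6; + runs 4, 8, 12; * runs 2, 4, 6 — each is linear in n (n = 1, 2, …).
Setting n = 4 gives 8, 16, 8 characters in each block.

@@@@@@@@++++++++++++++++********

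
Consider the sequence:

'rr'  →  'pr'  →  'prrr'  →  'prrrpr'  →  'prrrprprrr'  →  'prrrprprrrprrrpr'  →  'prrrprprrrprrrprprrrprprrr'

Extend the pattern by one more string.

prrrprprrrprrrprprrrprprrrprrrprprrrprrrpr

From term 3 onward, concatenate the last term with the second-to-last: pr·rr = prrr, prrr·pr = prrrpr, …
Continuing: prrrprprrrprrrprprrrprprrr · prrrprprrrprrrpr gives term 8.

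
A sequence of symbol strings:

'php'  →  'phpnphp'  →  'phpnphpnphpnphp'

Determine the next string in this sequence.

phpnphpnphpnphpnphpnphpnphpnphp

Each string is two copies of the previous one joined by 'n'.
One more doubling of phpnphpnphpnphp gives the answer.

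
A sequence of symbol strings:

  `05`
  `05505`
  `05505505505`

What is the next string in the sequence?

Each string is two copies of the previous one joined by '5'.
So the next term is two copies of 05505505505 with '5' between the halves.

05505505505505505505505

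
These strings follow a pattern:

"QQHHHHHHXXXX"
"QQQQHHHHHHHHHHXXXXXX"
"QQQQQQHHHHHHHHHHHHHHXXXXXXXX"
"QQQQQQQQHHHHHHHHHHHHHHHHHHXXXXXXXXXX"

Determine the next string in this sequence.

Term n consists of 2n Q's, followed by 4n+2 H's, followed by 2n+2 X's (n = 1, 2, …).
At n = 5 the blocks have lengths 10, 22, 12.

QQQQQQQQQQHHHHHHHHHHHHHHHHHHHHHHXXXXXXXXXXXX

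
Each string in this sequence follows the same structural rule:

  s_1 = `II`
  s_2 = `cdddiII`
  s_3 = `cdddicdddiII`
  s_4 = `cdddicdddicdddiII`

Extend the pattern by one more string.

The strings grow by a fixed prefix cdddi each time.
Applying this once more to cdddicdddicdddiII:

cdddicdddicdddicdddiII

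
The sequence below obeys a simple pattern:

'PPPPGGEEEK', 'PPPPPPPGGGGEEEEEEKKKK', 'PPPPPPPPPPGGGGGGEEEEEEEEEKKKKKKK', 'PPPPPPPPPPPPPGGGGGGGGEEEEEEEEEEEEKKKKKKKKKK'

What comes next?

PPPPPPPPPPPPPPPPGGGGGGGGGGEEEEEEEEEEEEEEEKKKKKKKKKKKKK

The n-th term is 3n+1 P's then 2n G's then 3n E's then 3n-2 K's (n = 1, 2, …).
At n = 5 the blocks have lengths 16, 10, 15, 13.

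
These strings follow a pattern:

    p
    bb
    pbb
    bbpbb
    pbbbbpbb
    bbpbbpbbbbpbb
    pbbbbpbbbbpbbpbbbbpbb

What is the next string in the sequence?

bbpbbpbbbbpbbpbbbbpbbbbpbbpbbbbpbb

This is a Fibonacci-style word recurrence s(k) = s(k−2)·s(k−1): e.g. p·bb = pbb.
So term 8 is bbpbbpbbbbpbb·pbbbbpbbbbpbbpbbbbpbb.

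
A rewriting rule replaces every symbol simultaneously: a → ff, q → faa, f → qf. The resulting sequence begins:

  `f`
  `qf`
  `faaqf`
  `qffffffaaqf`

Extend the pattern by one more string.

faaqfqfqfqfqfqffffffaaqf

Expanding qffffffaaqf: q→faa, f→qf, f→qf, f→qf, f→qf, f→qf, f→qf, a→ff, a→ff, q→faa, f→qf. Concatenated: faa qf qf qf qf qf qf ff ff faa qf.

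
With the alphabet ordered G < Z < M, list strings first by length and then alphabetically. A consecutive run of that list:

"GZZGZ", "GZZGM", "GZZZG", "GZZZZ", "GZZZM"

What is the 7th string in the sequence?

GZZMZ

Stepping forward 2 times from GZZZM: GZZZM → GZZMG, then the target.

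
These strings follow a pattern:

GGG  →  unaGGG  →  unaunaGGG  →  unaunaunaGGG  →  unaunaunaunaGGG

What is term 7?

Each term is the previous one with una prepended.
From unaunaunaunaGGG, 2 further steps: unaunaunaunaGGG → unaunaunaunaunaGGG → (answer).

unaunaunaunaunaunaGGG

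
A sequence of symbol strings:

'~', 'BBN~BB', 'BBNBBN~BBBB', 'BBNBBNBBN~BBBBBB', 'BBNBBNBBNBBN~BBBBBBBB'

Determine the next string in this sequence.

Every step adds BBN to the front and BB to the end of the previous string.
One more step from BBNBBNBBNBBN~BBBBBBBB gives the answer.

BBNBBNBBNBBNBBN~BBBBBBBBBB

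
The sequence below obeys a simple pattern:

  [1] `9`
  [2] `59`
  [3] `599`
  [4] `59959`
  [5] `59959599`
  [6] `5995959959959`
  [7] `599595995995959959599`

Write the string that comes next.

From term 3 onward, concatenate the last term with the second-to-last: 59·9 = 599, 599·59 = 59959, …
The next term joins 599595995995959959599 and 5995959959959.

5995959959959599595995995959959959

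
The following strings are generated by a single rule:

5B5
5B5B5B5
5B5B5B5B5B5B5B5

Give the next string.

5B5B5B5B5B5B5B5B5B5B5B5B5B5B5B5

Each string is two copies of the previous one joined by 'B'.
So the next term is two copies of 5B5B5B5B5B5B5B5 with 'B' between the halves.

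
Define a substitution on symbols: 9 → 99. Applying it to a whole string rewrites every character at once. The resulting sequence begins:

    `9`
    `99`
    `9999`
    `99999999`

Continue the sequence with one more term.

9999999999999999

Apply φ to 99999999 symbol by symbol: 9→99, 9→99, 9→99, 9→99, 9→99, 9→99, 9→99, 9→99; joined: 99 99 99 99 99 99 99 99.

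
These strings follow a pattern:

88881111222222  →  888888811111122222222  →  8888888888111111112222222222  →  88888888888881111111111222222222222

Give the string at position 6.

Reading off run lengths: 8 runs 4, 7, 10, 13; 1 runs 4, 6, 8, 10; 2 runs 6, 8, 10, 12 — each is linear in n, where the shown terms are n = 2, 3, 4, 5.
Setting n = 7 gives 19, 14, 16 characters in each block.

8888888888888888888111111111111112222222222222222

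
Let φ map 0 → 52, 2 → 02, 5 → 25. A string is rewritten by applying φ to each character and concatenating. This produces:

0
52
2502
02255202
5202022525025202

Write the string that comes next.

25025202520202250225520225025202

Replace each of the 16 characters of 5202022525025202 in place — 25 02 52 02 52 02 02 25 02 25 52 02 25 02 52 02 — and concatenate.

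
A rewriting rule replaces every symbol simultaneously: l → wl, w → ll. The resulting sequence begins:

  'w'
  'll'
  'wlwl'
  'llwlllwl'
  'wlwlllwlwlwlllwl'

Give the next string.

llwlllwlwlwlllwlllwlllwlwlwlllwl

Replace each of the 16 characters of wlwlllwlwlwlllwl in place — ll wl ll wl wl wl ll wl ll wl ll wl wl wl ll wl — and concatenate.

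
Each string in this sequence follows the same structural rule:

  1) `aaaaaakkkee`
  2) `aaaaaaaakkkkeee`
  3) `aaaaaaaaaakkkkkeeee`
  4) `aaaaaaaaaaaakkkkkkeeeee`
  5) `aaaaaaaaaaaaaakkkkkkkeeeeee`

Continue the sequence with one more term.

aaaaaaaaaaaaaaaakkkkkkkkeeeeeee

Term n consists of 2n a's, followed by n k's, followed by n-1 e's, where the shown terms are n = 3, 4, 5, 6, 7.
For the next term, n = 8, so the run lengths are 16, 8, 7.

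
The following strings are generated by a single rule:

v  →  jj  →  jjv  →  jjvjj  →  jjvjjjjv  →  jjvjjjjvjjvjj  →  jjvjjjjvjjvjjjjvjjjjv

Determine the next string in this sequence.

Each term (from the third on) is the previous term followed by the one before it: term 3 = jj·v = jjv.
The next term joins jjvjjjjvjjvjjjjvjjjjv and jjvjjjjvjjvjj.

jjvjjjjvjjvjjjjvjjjjvjjvjjjjvjjvjj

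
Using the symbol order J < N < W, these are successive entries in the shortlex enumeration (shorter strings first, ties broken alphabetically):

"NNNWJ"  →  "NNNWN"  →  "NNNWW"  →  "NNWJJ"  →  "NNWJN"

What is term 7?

Advancing 2 positions from NNWJN through NNWJN → NNWJW reaches term 7.

NNWNJ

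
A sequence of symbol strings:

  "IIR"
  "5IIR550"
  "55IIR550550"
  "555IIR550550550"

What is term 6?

55555IIR550550550550550

Every step adds 5 to the front and 550 to the end of the previous string.
From 555IIR550550550, 2 further steps: 555IIR550550550 → 5555IIR550550550550 → (answer).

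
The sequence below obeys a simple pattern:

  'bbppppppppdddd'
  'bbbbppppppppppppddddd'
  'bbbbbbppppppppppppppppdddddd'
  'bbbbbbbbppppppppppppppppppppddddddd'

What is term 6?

Each string has the form b^{2n-2} p^{4n} d^{n+2}, where the shown terms are n = 2, 3, 4, 5.
Setting n = 7 gives 12, 28, 9 characters in each block.

bbbbbbbbbbbbppppppppppppppppppppppppppppddddddddd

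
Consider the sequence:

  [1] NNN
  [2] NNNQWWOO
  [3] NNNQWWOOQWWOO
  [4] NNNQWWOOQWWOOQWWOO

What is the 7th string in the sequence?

NNNQWWOOQWWOOQWWOOQWWOOQWWOOQWWOO

Every step adds QWWOO to the end: s(k+1) = s(k)·QWWOO.
From NNNQWWOOQWWOOQWWOO, 3 further steps: NNNQWWOOQWWOOQWWOO → NNNQWWOOQWWOOQWWOOQWWOO → NNNQWWOOQWWOOQWWOOQWWOOQWWOO → (answer).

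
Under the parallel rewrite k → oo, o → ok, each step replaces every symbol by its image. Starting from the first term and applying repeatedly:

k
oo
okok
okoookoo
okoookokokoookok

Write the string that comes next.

Rewriting the 16 symbols of okoookokokoookok one by one yields ok oo ok ok ok oo ok oo ok oo ok ok ok oo ok oo; concatenated:

okoookokokoookoookoookokokoookoo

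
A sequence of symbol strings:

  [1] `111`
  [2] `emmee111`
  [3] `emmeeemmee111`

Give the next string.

The strings grow by a fixed prefix emmee each time.
One more step from emmeeemmee111 gives the answer.

emmeeemmeeemmee111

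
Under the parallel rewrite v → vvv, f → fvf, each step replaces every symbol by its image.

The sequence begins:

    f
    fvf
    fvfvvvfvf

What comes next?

Rewriting each symbol of fvfvvvfvf: f→fvf, v→vvv, f→fvf, v→vvv, v→vvv, v→vvv, f→fvf, v→vvv, f→fvf, which concatenates to fvf vvv fvf vvv vvv vvv fvf vvv fvf.

fvfvvvfvfvvvvvvvvvfvfvvvfvf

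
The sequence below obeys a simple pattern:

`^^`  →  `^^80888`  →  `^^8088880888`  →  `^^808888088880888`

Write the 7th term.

^^808888088880888808888088880888

Every step adds 80888 to the end: s(k+1) = s(k)·80888.
From ^^808888088880888, 3 further steps: ^^808888088880888 → ^^80888808888088880888 → ^^8088880888808888088880888 → (answer).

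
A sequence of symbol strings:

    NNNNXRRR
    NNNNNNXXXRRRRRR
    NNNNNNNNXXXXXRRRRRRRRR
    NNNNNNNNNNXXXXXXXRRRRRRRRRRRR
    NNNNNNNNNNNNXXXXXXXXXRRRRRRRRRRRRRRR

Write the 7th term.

NNNNNNNNNNNNNNNNXXXXXXXXXXXXXRRRRRRRRRRRRRRRRRRRRR

Term n consists of 2n+2 N's, followed by 2n-1 X's, followed by 3n R's (n = 1, 2, …).
Setting n = 7 gives 16, 13, 21 characters in each block.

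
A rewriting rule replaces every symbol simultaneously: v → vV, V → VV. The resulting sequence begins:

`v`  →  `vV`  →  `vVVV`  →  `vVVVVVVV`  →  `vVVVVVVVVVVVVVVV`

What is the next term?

φ(vVVVVVVVVVVVVVVV) expands symbol-by-symbol to vV VV VV VV VV VV VV VV VV VV VV VV VV VV VV VV; joining the 16 pieces gives the next term.

vVVVVVVVVVVVVVVVVVVVVVVVVVVVVVVV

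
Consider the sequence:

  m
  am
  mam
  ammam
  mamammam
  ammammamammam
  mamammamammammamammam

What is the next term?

From term 3 onward, concatenate the second-to-last term with the last: m·am = mam, am·mam = ammam, …
So term 8 is ammammamammam·mamammamammammamammam.

ammammamammammamammamammammamammam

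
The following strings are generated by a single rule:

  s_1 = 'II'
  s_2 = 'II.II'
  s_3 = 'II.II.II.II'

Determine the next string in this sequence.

Each string is two copies of the previous one joined by '.'.
So the next term is two copies of II.II.II.II with '.' between the halves.

II.II.II.II.II.II.II.II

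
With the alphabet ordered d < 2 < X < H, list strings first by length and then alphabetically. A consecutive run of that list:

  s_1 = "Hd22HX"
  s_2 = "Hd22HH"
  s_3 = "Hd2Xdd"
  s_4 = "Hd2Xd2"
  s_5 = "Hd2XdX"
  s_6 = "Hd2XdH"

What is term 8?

Stepping forward 2 times from Hd2XdH: Hd2XdH → Hd2X2d, then the target.

Hd2X22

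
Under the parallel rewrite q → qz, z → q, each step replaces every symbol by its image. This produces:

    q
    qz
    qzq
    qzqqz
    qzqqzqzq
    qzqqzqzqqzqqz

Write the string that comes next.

qzqqzqzqqzqqzqzqqzqzq

Applying the rule to each of the 13 symbols of qzqqzqzqqzqqz gives the pieces qz q qz qz q qz q qz qz q qz qz q, which concatenate to the answer.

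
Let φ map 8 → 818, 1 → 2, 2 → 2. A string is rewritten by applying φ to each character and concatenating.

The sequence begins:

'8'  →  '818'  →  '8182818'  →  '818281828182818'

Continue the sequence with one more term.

φ(818281828182818) expands symbol-by-symbol to 818 2 818 2 818 2 818 2 818 2 818 2 818 2 818; joining the 15 pieces gives the next term.

8182818281828182818281828182818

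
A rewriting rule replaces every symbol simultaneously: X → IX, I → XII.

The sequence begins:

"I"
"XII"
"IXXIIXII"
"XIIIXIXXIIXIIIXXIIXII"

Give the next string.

Replace each of the 21 characters of XIIIXIXXIIXIIIXXIIXII in place — IX XII XII XII IX XII IX IX XII XII IX XII XII XII IX IX XII XII IX XII XII — and concatenate.

IXXIIXIIXIIIXXIIIXIXXIIXIIIXXIIXIIXIIIXIXXIIXIIIXXIIXII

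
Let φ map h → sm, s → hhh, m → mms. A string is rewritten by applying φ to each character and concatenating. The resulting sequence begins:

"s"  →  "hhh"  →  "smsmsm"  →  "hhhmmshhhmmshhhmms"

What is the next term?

Replace each of the 18 characters of hhhmmshhhmmshhhmms in place — sm sm sm mms mms hhh sm sm sm mms mms hhh sm sm sm mms mms hhh — and concatenate.

smsmsmmmsmmshhhsmsmsmmmsmmshhhsmsmsmmmsmmshhh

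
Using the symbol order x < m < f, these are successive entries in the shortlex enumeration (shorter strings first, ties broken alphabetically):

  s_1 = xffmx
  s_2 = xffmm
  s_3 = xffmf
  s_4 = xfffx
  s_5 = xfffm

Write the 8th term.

Advancing 3 positions from xfffm through xfffm → xffff → mxxxx reaches term 8.

mxxxm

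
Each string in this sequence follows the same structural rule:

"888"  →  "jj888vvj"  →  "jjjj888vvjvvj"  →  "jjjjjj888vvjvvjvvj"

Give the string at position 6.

Every step adds jj to the front and vvj to the end of the previous string.
From jjjjjj888vvjvvjvvj, 2 further steps: jjjjjj888vvjvvjvvj → jjjjjjjj888vvjvvjvvjvvj → (answer).

jjjjjjjjjj888vvjvvjvvjvvjvvj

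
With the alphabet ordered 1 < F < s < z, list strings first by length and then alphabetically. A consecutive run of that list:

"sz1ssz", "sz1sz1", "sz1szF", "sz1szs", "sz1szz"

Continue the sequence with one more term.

sz1z11

Find the rightmost character of sz1szz below z, bump it to the next letter, and reset everything to its right to 1.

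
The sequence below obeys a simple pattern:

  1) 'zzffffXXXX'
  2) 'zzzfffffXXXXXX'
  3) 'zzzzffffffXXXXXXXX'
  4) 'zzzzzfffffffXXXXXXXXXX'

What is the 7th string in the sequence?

zzzzzzzzffffffffffXXXXXXXXXXXXXXXX

Reading off run lengths: z runs 2, 3, 4, 5; f runs 4, 5, 6, 7; X runs 4, 6, 8, 10 — each is linear in n, where the shown terms are n = 2, 3, 4, 5.
For term 7, n = 8, so the run lengths are 8, 10, 16.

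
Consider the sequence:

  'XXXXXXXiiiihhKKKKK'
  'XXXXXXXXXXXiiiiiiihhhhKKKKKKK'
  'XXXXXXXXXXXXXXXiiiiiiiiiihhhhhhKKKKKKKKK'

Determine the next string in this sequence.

Reading off run lengths: X runs 7, 11, 15; i runs 4, 7, 10; h runs 2, 4, 6; K runs 5, 7, 9 — each is linear in n (n = 1, 2, …).
For the next term, n = 4, so the run lengths are 19, 13, 8, 11.

XXXXXXXXXXXXXXXXXXXiiiiiiiiiiiiihhhhhhhhKKKKKKKKKKK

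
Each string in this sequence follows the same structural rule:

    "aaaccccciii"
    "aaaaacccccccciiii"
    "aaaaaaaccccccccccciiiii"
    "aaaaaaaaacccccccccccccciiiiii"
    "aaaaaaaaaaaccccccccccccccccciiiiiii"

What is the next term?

aaaaaaaaaaaaacccccccccccccccccccciiiiiiii

The n-th term is 2n+1 a's then 3n+2 c's then n+2 i's (n = 1, 2, …).
Setting n = 6 gives 13, 20, 8 characters in each block.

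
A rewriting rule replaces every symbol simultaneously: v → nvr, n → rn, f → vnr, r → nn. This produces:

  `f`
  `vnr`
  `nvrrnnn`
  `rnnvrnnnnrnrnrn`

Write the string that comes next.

φ(rnnvrnnnnrnrnrn) expands symbol-by-symbol to nn rn rn nvr nn rn rn rn rn nn rn nn rn nn rn; joining the 15 pieces gives the next term.

nnrnrnnvrnnrnrnrnrnnnrnnnrnnnrn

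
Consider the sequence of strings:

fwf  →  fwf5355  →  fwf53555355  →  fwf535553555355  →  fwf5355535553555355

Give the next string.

fwf53555355535553555355

Each term is the previous one with 5355 appended.
So the next term is fwf5355535553555355·5355.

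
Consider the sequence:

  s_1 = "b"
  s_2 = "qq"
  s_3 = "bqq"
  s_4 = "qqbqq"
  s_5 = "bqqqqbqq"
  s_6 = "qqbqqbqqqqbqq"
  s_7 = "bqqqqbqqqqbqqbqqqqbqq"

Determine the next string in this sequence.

qqbqqbqqqqbqqbqqqqbqqqqbqqbqqqqbqq

From term 3 onward, concatenate the second-to-last term with the last: b·qq = bqq, qq·bqq = qqbqq, …
The next term joins qqbqqbqqqqbqq and bqqqqbqqqqbqqbqqqqbqq.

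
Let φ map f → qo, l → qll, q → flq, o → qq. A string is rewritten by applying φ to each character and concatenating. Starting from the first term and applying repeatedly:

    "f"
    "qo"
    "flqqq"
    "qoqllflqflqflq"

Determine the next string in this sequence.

Replace each of the 14 characters of qoqllflqflqflq in place — flq qq flq qll qll qo qll flq qo qll flq qo qll flq — and concatenate.

flqqqflqqllqllqoqllflqqoqllflqqoqllflq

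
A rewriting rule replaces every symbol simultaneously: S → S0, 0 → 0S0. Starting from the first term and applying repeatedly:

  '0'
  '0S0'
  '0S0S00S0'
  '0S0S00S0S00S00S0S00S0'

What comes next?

Rewriting the 21 symbols of 0S0S00S0S00S00S0S00S0 one by one yields 0S0 S0 0S0 S0 0S0 0S0 S0 0S0 S0 0S0 0S0 S0 0S0 0S0 S0 0S0 S0 0S0 0S0 S0 0S0; concatenated:

0S0S00S0S00S00S0S00S0S00S00S0S00S00S0S00S0S00S00S0S00S0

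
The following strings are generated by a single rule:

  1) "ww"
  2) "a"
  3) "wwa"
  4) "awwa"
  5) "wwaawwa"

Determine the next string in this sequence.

Each term (from the third on) is the two preceding terms concatenated in order: term 3 = ww·a = wwa.
So term 6 is awwa·wwaawwa.

awwawwaawwa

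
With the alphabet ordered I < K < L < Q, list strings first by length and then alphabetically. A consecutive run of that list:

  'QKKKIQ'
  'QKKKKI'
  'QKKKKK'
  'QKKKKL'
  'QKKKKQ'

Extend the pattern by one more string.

The successor of QKKKKQ increments the rightmost position that isn't already Q and resets every position after it to I.

QKKKLI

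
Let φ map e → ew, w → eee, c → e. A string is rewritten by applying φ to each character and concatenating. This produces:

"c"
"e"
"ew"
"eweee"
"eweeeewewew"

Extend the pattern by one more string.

eweeeeweweweweeeeweeeeweee

Expanding eweeeewewew: e→ew, w→eee, e→ew, e→ew, e→ew, e→ew, w→eee, e→ew, w→eee, e→ew, w→eee. Concatenated: ew eee ew ew ew ew eee ew eee ew eee.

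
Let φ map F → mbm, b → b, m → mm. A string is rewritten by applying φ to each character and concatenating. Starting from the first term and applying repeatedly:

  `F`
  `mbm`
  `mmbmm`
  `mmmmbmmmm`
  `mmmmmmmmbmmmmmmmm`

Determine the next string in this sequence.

Applying the rule to each of the 17 symbols of mmmmmmmmbmmmmmmmm gives the pieces mm mm mm mm mm mm mm mm b mm mm mm mm mm mm mm mm, which concatenate to the answer.

mmmmmmmmmmmmmmmmbmmmmmmmmmmmmmmmm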